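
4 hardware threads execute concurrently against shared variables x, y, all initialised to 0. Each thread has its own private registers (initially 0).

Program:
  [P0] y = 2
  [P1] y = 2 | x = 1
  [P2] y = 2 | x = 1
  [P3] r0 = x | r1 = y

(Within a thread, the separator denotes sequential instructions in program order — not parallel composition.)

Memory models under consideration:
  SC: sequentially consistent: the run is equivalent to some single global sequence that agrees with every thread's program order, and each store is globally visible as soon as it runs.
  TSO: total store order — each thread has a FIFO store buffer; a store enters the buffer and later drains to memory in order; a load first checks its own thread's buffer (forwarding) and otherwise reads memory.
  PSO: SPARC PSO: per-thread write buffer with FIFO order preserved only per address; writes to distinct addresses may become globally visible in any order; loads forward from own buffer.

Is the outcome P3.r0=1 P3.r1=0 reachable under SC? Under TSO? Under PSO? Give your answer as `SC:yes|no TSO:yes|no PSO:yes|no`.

outcome vector order: (P3.r0,P3.r1)
[SC] allowed = {0/0; 0/2; 1/2}
[TSO] allowed = {0/0; 0/2; 1/2}
[PSO] allowed = {0/0; 0/2; 1/0; 1/2}
target 1/0 ∈ {PSO}

SC:no TSO:no PSO:yes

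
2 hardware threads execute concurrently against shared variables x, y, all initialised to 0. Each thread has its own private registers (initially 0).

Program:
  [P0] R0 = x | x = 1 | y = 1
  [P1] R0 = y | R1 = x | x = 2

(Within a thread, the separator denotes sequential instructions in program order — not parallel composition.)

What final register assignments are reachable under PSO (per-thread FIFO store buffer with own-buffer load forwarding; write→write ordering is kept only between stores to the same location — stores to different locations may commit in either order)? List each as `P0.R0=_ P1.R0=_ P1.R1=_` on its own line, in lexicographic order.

outcome vector order: (P0.R0,P1.R0,P1.R1)
|PSO outcomes| = 5

P0.R0=0 P1.R0=0 P1.R1=0
P0.R0=0 P1.R0=0 P1.R1=1
P0.R0=0 P1.R0=1 P1.R1=0
P0.R0=0 P1.R0=1 P1.R1=1
P0.R0=2 P1.R0=0 P1.R1=0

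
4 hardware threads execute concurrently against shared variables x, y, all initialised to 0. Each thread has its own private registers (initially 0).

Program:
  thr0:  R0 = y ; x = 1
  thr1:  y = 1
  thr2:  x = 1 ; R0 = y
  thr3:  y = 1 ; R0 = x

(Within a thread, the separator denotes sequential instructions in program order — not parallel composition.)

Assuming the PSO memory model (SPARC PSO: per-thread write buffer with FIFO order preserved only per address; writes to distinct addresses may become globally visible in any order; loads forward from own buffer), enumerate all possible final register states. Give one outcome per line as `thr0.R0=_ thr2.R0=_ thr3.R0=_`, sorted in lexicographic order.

thr0.R0=0 thr2.R0=0 thr3.R0=0
thr0.R0=0 thr2.R0=0 thr3.R0=1
thr0.R0=0 thr2.R0=1 thr3.R0=0
thr0.R0=0 thr2.R0=1 thr3.R0=1
thr0.R0=1 thr2.R0=0 thr3.R0=0
thr0.R0=1 thr2.R0=0 thr3.R0=1
thr0.R0=1 thr2.R0=1 thr3.R0=0
thr0.R0=1 thr2.R0=1 thr3.R0=1

outcome vector order: (thr0.R0,thr2.R0,thr3.R0)
|PSO outcomes| = 8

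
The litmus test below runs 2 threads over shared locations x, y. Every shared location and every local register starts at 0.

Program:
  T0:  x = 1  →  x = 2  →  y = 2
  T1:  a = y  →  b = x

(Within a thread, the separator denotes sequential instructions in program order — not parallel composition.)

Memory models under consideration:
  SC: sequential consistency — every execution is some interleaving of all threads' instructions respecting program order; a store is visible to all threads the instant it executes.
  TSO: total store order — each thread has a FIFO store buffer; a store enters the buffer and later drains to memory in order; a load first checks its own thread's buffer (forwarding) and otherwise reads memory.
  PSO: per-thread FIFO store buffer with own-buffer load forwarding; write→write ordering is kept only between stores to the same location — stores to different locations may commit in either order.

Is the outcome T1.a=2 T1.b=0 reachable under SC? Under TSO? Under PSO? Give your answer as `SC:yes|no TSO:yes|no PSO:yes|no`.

outcome vector order: (T1.a,T1.b)
SC (4): (0,0) (0,1) (0,2) (2,2)
TSO (4): (0,0) (0,1) (0,2) (2,2)
PSO (6): (0,0) (0,1) (0,2) (2,0) (2,1) (2,2)
target (2,0) ∈ {PSO}

SC:no TSO:no PSO:yes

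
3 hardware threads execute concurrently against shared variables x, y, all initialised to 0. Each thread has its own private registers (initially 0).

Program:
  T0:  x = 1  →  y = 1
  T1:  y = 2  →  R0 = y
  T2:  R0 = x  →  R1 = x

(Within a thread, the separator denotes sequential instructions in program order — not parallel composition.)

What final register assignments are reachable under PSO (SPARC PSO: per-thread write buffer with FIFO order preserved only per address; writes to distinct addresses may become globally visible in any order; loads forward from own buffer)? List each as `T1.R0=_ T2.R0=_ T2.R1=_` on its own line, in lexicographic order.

T1.R0=1 T2.R0=0 T2.R1=0
T1.R0=1 T2.R0=0 T2.R1=1
T1.R0=1 T2.R0=1 T2.R1=1
T1.R0=2 T2.R0=0 T2.R1=0
T1.R0=2 T2.R0=0 T2.R1=1
T1.R0=2 T2.R0=1 T2.R1=1

outcome vector order: (T1.R0,T2.R0,T2.R1)
|PSO outcomes| = 6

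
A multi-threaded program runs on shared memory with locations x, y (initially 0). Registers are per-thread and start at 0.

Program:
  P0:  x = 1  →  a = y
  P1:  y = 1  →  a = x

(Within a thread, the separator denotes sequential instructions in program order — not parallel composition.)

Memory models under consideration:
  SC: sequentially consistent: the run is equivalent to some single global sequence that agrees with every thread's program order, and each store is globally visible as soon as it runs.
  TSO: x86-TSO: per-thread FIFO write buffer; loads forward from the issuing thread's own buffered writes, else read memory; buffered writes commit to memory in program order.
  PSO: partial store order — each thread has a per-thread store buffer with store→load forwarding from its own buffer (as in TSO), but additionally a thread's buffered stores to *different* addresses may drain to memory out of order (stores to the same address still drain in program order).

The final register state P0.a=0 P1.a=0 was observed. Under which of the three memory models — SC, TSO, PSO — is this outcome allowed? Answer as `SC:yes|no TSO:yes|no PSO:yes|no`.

outcome vector order: (P0.a,P1.a)
SC (3): (0,1), (1,0), (1,1)
TSO (4): (0,0), (0,1), (1,0), (1,1)
PSO (4): (0,0), (0,1), (1,0), (1,1)
target (0,0) ∈ {TSO,PSO}

SC:no TSO:yes PSO:yes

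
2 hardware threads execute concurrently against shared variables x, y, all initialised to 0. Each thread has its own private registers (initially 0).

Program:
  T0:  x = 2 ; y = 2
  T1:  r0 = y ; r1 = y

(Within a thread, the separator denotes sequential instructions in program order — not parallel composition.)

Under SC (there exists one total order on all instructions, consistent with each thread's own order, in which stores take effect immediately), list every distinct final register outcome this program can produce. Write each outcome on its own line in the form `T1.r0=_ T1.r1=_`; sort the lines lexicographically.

outcome vector order: (T1.r0,T1.r1)
|SC outcomes| = 3

T1.r0=0 T1.r1=0
T1.r0=0 T1.r1=2
T1.r0=2 T1.r1=2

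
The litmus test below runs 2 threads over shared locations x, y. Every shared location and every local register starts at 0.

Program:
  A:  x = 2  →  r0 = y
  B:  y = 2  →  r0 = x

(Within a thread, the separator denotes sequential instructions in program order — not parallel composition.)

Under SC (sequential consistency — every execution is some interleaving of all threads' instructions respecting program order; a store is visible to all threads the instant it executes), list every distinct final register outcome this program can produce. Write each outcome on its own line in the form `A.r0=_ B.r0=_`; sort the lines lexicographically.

outcome vector order: (A.r0,B.r0)
|SC outcomes| = 3

A.r0=0 B.r0=2
A.r0=2 B.r0=0
A.r0=2 B.r0=2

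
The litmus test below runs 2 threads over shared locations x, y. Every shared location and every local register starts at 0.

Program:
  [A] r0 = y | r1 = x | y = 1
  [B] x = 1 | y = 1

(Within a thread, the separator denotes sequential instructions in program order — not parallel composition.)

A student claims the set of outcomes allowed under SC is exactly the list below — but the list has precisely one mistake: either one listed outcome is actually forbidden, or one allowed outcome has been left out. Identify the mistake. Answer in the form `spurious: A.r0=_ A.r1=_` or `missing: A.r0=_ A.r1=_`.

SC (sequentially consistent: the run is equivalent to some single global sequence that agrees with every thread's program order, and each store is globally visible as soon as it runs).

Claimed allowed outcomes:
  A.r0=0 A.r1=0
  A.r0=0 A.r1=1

outcome vector order: (A.r0,A.r1)
SC (3): 00; 01; 11
SC∖claimed = {11}

missing: A.r0=1 A.r1=1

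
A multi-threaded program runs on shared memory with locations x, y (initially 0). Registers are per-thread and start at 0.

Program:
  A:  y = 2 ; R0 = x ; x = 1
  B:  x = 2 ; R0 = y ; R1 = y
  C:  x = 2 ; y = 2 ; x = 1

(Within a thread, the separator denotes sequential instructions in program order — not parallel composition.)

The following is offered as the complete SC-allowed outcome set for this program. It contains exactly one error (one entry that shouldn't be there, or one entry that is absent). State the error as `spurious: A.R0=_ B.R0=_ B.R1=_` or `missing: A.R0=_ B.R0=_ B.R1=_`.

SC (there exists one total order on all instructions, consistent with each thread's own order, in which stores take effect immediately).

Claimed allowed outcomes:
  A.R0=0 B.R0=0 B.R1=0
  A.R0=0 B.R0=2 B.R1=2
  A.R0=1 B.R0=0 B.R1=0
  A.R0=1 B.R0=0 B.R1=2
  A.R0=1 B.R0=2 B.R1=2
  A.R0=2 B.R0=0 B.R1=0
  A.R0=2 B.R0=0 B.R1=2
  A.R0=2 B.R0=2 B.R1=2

spurious: A.R0=0 B.R0=0 B.R1=0

outcome vector order: (A.R0,B.R0,B.R1)
under SC → 0/2/2, 1/0/0, 1/0/2, 1/2/2, 2/0/0, 2/0/2, 2/2/2
claimed∖SC = {0/0/0}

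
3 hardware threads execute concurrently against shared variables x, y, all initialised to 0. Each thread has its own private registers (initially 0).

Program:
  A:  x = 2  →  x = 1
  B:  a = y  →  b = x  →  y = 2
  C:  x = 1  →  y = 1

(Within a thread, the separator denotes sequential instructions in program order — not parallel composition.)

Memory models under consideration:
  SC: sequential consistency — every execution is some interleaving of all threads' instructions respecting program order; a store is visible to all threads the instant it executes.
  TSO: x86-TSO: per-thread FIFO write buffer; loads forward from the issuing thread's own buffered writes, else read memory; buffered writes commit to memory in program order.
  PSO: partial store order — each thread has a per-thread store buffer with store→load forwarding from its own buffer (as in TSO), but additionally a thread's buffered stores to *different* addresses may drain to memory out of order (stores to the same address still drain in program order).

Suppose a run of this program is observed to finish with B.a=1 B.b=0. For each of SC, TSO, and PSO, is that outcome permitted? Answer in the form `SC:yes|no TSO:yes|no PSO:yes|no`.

SC:no TSO:no PSO:yes

outcome vector order: (B.a,B.b)
SC (5): 00, 01, 02, 11, 12
TSO (5): 00, 01, 02, 11, 12
PSO (6): 00, 01, 02, 10, 11, 12
target 10 ∈ {PSO}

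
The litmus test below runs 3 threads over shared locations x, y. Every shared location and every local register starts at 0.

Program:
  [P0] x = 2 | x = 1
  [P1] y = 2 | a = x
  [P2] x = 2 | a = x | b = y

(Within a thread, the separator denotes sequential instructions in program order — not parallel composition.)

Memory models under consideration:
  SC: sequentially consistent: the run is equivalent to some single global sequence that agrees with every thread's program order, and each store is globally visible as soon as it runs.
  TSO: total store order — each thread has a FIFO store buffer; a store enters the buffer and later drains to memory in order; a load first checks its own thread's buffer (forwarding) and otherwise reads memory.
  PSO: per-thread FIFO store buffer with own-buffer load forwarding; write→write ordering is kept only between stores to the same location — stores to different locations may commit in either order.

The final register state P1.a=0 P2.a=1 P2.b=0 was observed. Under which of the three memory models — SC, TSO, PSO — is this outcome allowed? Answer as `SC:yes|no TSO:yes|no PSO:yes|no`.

outcome vector order: (P1.a,P2.a,P2.b)
[SC] allowed = {0/1/2; 0/2/2; 1/1/0; 1/1/2; 1/2/0; 1/2/2; 2/1/2; 2/2/0; 2/2/2}
[TSO] allowed = {0/1/0; 0/1/2; 0/2/0; 0/2/2; 1/1/0; 1/1/2; 1/2/0; 1/2/2; 2/1/0; 2/1/2; 2/2/0; 2/2/2}
[PSO] allowed = {0/1/0; 0/1/2; 0/2/0; 0/2/2; 1/1/0; 1/1/2; 1/2/0; 1/2/2; 2/1/0; 2/1/2; 2/2/0; 2/2/2}
target 0/1/0 ∈ {TSO,PSO}

SC:no TSO:yes PSO:yes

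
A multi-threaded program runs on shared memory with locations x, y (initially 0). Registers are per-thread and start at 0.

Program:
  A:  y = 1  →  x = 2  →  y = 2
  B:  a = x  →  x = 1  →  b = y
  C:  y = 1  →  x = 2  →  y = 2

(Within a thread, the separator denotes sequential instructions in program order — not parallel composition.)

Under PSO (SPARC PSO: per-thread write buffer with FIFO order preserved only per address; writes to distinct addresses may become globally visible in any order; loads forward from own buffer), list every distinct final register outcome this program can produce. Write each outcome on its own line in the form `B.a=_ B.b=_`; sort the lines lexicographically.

B.a=0 B.b=0
B.a=0 B.b=1
B.a=0 B.b=2
B.a=2 B.b=0
B.a=2 B.b=1
B.a=2 B.b=2

outcome vector order: (B.a,B.b)
|PSO outcomes| = 6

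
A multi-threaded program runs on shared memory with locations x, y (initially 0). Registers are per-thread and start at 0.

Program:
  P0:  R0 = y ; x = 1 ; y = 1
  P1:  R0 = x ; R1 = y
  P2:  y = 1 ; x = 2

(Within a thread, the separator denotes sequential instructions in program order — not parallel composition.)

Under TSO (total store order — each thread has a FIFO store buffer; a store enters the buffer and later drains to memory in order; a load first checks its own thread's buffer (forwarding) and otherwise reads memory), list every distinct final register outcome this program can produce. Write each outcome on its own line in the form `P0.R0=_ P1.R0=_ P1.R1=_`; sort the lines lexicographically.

P0.R0=0 P1.R0=0 P1.R1=0
P0.R0=0 P1.R0=0 P1.R1=1
P0.R0=0 P1.R0=1 P1.R1=0
P0.R0=0 P1.R0=1 P1.R1=1
P0.R0=0 P1.R0=2 P1.R1=1
P0.R0=1 P1.R0=0 P1.R1=0
P0.R0=1 P1.R0=0 P1.R1=1
P0.R0=1 P1.R0=1 P1.R1=1
P0.R0=1 P1.R0=2 P1.R1=1

outcome vector order: (P0.R0,P1.R0,P1.R1)
|TSO outcomes| = 9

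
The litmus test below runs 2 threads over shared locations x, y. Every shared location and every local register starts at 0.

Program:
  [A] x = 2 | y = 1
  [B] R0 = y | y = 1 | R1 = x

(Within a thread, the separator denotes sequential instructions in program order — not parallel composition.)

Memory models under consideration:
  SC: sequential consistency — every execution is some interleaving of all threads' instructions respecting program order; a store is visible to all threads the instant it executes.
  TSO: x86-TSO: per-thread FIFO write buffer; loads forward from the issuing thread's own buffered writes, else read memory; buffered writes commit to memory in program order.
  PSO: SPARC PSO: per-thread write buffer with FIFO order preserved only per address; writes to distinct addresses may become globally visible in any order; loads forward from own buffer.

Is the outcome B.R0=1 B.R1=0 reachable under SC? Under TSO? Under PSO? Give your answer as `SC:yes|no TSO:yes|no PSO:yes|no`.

SC:no TSO:no PSO:yes

outcome vector order: (B.R0,B.R1)
under SC → <0 0>, <0 2>, <1 2>
under TSO → <0 0>, <0 2>, <1 2>
under PSO → <0 0>, <0 2>, <1 0>, <1 2>
target <1 0> ∈ {PSO}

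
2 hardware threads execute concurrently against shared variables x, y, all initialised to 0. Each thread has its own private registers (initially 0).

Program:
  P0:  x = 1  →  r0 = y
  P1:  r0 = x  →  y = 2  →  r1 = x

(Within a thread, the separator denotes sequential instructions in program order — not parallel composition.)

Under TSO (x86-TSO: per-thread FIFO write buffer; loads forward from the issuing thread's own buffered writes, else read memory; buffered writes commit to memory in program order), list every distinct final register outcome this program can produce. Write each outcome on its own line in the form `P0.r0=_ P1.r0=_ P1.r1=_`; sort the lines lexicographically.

P0.r0=0 P1.r0=0 P1.r1=0
P0.r0=0 P1.r0=0 P1.r1=1
P0.r0=0 P1.r0=1 P1.r1=1
P0.r0=2 P1.r0=0 P1.r1=0
P0.r0=2 P1.r0=0 P1.r1=1
P0.r0=2 P1.r0=1 P1.r1=1

outcome vector order: (P0.r0,P1.r0,P1.r1)
|TSO outcomes| = 6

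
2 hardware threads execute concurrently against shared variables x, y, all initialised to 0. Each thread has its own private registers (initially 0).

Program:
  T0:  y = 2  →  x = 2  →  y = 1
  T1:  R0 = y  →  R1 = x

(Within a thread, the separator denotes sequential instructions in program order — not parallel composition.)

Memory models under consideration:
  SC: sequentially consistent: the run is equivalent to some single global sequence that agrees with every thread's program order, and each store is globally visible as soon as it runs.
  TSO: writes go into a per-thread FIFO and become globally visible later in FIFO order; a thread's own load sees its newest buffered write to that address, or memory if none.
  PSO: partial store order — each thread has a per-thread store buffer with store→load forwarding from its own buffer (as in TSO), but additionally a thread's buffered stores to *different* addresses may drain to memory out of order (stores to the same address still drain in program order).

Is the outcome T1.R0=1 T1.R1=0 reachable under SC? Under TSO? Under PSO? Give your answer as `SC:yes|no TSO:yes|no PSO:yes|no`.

outcome vector order: (T1.R0,T1.R1)
under SC → (0,0) (0,2) (1,2) (2,0) (2,2)
under TSO → (0,0) (0,2) (1,2) (2,0) (2,2)
under PSO → (0,0) (0,2) (1,0) (1,2) (2,0) (2,2)
target (1,0) ∈ {PSO}

SC:no TSO:no PSO:yes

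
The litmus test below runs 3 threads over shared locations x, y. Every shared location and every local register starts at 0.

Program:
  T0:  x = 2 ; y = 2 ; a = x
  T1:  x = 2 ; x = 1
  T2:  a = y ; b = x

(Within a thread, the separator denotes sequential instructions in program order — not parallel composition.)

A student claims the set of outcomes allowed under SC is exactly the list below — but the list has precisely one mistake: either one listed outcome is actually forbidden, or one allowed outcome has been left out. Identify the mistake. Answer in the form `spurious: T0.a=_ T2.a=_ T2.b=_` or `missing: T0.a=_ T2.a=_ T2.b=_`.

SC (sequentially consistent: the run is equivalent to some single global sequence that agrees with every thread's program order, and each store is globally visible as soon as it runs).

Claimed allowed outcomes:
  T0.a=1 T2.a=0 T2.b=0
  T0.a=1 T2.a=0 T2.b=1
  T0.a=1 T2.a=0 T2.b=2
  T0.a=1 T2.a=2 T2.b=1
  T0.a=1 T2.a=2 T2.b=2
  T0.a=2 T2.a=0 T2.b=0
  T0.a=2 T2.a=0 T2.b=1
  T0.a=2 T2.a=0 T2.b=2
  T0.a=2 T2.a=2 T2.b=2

outcome vector order: (T0.a,T2.a,T2.b)
SC (10): <1 0 0>, <1 0 1>, <1 0 2>, <1 2 1>, <1 2 2>, <2 0 0>, <2 0 1>, <2 0 2>, <2 2 1>, <2 2 2>
SC∖claimed = {<2 2 1>}

missing: T0.a=2 T2.a=2 T2.b=1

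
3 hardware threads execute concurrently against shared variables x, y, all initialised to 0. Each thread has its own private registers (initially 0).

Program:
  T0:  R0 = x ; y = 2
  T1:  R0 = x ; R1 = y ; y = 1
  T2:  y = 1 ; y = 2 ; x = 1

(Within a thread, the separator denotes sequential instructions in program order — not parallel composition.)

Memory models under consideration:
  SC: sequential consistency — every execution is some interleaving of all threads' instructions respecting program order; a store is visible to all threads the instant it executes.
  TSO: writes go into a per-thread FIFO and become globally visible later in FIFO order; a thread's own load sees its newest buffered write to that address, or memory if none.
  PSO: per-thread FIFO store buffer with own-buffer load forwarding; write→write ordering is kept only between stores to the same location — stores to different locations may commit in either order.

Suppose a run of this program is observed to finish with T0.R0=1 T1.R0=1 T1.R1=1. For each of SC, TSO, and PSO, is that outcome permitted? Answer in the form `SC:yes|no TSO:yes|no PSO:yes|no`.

outcome vector order: (T0.R0,T1.R0,T1.R1)
[SC] allowed = {000 001 002 012 100 101 102 112}
[TSO] allowed = {000 001 002 012 100 101 102 112}
[PSO] allowed = {000 001 002 010 011 012 100 101 102 110 111 112}
target 111 ∈ {PSO}

SC:no TSO:no PSO:yes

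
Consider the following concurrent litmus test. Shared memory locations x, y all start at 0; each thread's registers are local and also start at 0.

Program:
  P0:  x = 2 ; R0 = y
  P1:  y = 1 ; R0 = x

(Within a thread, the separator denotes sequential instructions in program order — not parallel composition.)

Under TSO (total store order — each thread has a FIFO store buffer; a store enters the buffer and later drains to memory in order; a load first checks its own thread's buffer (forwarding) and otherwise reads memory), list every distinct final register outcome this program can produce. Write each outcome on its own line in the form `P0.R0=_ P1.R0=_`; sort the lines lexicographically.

outcome vector order: (P0.R0,P1.R0)
|TSO outcomes| = 4

P0.R0=0 P1.R0=0
P0.R0=0 P1.R0=2
P0.R0=1 P1.R0=0
P0.R0=1 P1.R0=2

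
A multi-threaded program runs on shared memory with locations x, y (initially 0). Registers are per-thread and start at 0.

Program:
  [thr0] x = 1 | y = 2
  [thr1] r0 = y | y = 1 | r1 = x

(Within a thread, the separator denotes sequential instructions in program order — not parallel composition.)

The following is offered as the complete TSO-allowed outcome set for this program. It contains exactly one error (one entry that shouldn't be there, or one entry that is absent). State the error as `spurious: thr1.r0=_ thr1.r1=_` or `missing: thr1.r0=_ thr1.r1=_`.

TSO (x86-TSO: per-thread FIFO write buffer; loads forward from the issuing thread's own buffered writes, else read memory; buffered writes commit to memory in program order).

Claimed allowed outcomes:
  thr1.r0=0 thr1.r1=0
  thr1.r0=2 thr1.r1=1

outcome vector order: (thr1.r0,thr1.r1)
under TSO → <0 0>, <0 1>, <2 1>
TSO∖claimed = {<0 1>}

missing: thr1.r0=0 thr1.r1=1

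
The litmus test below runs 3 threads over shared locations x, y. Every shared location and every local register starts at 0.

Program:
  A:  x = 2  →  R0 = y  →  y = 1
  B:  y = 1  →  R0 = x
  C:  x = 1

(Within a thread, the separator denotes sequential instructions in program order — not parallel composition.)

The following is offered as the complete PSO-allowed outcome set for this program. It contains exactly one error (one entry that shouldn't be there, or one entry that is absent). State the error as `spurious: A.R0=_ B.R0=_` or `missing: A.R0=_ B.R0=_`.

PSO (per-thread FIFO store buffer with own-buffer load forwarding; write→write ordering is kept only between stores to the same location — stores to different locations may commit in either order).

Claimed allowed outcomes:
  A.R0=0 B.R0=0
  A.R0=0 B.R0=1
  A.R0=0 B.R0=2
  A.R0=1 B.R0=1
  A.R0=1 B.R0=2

outcome vector order: (A.R0,B.R0)
[PSO] allowed = {<0 0> <0 1> <0 2> <1 0> <1 1> <1 2>}
PSO∖claimed = {<1 0>}

missing: A.R0=1 B.R0=0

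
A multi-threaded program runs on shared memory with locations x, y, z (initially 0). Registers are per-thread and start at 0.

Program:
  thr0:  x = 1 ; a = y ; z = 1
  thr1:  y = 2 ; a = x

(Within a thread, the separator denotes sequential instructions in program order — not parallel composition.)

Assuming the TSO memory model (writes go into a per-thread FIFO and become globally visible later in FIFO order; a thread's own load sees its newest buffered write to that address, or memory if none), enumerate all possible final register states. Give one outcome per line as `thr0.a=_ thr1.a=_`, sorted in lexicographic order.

thr0.a=0 thr1.a=0
thr0.a=0 thr1.a=1
thr0.a=2 thr1.a=0
thr0.a=2 thr1.a=1

outcome vector order: (thr0.a,thr1.a)
|TSO outcomes| = 4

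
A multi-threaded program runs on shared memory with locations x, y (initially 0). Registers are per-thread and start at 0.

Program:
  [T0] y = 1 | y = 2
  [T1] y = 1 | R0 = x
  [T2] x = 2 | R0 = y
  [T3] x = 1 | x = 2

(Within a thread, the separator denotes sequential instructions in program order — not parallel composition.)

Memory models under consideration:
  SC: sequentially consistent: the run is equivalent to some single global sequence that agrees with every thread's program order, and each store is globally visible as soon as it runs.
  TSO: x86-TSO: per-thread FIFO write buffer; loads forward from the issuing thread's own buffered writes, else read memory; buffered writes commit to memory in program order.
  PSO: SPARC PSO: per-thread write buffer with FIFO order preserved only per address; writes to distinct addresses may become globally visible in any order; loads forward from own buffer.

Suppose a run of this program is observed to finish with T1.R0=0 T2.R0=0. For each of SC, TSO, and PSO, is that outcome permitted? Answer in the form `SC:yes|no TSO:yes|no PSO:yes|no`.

outcome vector order: (T1.R0,T2.R0)
[SC] allowed = {(0,1), (0,2), (1,0), (1,1), (1,2), (2,0), (2,1), (2,2)}
[TSO] allowed = {(0,0), (0,1), (0,2), (1,0), (1,1), (1,2), (2,0), (2,1), (2,2)}
[PSO] allowed = {(0,0), (0,1), (0,2), (1,0), (1,1), (1,2), (2,0), (2,1), (2,2)}
target (0,0) ∈ {TSO,PSO}

SC:no TSO:yes PSO:yes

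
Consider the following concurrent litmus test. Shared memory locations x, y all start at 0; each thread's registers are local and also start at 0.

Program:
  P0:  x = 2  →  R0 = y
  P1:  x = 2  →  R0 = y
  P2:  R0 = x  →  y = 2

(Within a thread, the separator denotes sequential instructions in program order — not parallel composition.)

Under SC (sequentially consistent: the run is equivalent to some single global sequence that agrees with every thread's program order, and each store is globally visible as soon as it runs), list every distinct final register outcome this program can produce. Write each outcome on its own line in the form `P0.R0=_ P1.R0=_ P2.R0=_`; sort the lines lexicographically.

outcome vector order: (P0.R0,P1.R0,P2.R0)
|SC outcomes| = 8

P0.R0=0 P1.R0=0 P2.R0=0
P0.R0=0 P1.R0=0 P2.R0=2
P0.R0=0 P1.R0=2 P2.R0=0
P0.R0=0 P1.R0=2 P2.R0=2
P0.R0=2 P1.R0=0 P2.R0=0
P0.R0=2 P1.R0=0 P2.R0=2
P0.R0=2 P1.R0=2 P2.R0=0
P0.R0=2 P1.R0=2 P2.R0=2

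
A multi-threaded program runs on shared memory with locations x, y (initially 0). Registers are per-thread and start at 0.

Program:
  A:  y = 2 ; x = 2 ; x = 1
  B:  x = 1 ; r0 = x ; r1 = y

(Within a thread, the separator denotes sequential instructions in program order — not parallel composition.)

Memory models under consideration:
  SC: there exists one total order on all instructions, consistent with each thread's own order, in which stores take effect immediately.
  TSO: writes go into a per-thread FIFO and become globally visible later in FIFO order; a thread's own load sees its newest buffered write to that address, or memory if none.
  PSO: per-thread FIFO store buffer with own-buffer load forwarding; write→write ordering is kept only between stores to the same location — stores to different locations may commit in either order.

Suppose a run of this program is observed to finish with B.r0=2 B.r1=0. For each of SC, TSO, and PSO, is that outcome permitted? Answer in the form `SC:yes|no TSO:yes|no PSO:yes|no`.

outcome vector order: (B.r0,B.r1)
SC (3): 1/0, 1/2, 2/2
TSO (3): 1/0, 1/2, 2/2
PSO (4): 1/0, 1/2, 2/0, 2/2
target 2/0 ∈ {PSO}

SC:no TSO:no PSO:yes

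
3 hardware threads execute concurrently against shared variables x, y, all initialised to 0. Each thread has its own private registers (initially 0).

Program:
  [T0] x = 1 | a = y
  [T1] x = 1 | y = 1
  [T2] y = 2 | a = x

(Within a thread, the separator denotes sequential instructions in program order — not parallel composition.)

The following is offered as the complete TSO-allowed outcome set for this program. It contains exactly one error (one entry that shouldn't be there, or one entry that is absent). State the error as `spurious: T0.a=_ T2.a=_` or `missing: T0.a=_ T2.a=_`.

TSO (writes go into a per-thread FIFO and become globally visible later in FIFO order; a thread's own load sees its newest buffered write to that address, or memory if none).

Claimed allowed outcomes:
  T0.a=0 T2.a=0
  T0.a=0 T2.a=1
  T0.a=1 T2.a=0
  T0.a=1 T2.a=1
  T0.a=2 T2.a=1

missing: T0.a=2 T2.a=0

outcome vector order: (T0.a,T2.a)
TSO: 6 outcomes — {<0 0>, <0 1>, <1 0>, <1 1>, <2 0>, <2 1>}
TSO∖claimed = {<2 0>}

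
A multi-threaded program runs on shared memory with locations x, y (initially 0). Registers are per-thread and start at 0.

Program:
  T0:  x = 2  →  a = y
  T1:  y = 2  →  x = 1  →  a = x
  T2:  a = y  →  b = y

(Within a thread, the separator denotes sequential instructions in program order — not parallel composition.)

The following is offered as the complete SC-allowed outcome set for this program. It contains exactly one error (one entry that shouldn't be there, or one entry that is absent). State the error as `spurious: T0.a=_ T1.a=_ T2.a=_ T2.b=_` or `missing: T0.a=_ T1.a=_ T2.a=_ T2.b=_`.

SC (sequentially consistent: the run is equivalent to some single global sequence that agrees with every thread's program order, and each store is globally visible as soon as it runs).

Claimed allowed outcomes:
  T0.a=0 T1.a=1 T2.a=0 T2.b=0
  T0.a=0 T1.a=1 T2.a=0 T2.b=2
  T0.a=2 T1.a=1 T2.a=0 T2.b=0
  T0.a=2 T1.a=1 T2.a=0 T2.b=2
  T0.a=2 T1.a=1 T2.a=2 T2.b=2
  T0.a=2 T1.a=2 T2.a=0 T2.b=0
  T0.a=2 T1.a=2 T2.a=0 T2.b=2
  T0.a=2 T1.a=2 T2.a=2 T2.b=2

outcome vector order: (T0.a,T1.a,T2.a,T2.b)
[SC] allowed = {0100, 0102, 0122, 2100, 2102, 2122, 2200, 2202, 2222}
SC∖claimed = {0122}

missing: T0.a=0 T1.a=1 T2.a=2 T2.b=2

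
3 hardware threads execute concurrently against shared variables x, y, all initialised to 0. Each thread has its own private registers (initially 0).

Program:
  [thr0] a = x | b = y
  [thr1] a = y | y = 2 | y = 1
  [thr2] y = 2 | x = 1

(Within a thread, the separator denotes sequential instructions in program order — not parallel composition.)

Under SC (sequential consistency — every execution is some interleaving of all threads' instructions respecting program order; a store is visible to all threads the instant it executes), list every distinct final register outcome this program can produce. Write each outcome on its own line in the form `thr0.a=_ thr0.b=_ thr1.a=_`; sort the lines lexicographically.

outcome vector order: (thr0.a,thr0.b,thr1.a)
|SC outcomes| = 10

thr0.a=0 thr0.b=0 thr1.a=0
thr0.a=0 thr0.b=0 thr1.a=2
thr0.a=0 thr0.b=1 thr1.a=0
thr0.a=0 thr0.b=1 thr1.a=2
thr0.a=0 thr0.b=2 thr1.a=0
thr0.a=0 thr0.b=2 thr1.a=2
thr0.a=1 thr0.b=1 thr1.a=0
thr0.a=1 thr0.b=1 thr1.a=2
thr0.a=1 thr0.b=2 thr1.a=0
thr0.a=1 thr0.b=2 thr1.a=2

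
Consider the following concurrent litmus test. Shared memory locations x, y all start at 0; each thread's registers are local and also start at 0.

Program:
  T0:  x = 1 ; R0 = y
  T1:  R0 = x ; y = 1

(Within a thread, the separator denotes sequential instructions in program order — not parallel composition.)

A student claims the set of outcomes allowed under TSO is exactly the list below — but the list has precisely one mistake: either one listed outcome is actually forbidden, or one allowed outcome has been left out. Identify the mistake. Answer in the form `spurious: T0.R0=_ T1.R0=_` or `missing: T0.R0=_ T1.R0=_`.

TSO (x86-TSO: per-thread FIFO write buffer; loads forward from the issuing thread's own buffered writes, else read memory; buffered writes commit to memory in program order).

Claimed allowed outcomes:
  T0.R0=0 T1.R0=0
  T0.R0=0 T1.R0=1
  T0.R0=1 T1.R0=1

outcome vector order: (T0.R0,T1.R0)
under TSO → (0,0), (0,1), (1,0), (1,1)
TSO∖claimed = {(1,0)}

missing: T0.R0=1 T1.R0=0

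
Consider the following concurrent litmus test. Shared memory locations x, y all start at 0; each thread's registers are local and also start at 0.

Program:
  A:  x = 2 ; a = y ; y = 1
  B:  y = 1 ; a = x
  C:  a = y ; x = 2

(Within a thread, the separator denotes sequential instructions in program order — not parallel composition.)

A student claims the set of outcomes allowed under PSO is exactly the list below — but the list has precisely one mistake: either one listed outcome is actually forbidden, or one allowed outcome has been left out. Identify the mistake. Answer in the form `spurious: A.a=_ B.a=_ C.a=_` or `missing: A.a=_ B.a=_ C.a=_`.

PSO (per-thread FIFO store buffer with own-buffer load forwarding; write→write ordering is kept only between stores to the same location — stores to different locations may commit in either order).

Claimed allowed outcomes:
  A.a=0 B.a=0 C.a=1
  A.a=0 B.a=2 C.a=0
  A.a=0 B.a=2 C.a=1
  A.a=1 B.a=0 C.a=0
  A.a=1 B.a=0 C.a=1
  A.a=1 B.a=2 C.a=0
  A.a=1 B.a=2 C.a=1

missing: A.a=0 B.a=0 C.a=0

outcome vector order: (A.a,B.a,C.a)
[PSO] allowed = {000; 001; 020; 021; 100; 101; 120; 121}
PSO∖claimed = {000}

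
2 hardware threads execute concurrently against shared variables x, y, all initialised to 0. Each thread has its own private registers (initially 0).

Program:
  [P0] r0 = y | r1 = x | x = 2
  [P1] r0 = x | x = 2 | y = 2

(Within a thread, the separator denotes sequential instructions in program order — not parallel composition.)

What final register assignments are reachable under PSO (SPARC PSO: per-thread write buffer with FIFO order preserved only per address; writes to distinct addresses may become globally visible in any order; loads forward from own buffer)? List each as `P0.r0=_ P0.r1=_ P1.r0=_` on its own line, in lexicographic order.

P0.r0=0 P0.r1=0 P1.r0=0
P0.r0=0 P0.r1=0 P1.r0=2
P0.r0=0 P0.r1=2 P1.r0=0
P0.r0=2 P0.r1=0 P1.r0=0
P0.r0=2 P0.r1=2 P1.r0=0

outcome vector order: (P0.r0,P0.r1,P1.r0)
|PSO outcomes| = 5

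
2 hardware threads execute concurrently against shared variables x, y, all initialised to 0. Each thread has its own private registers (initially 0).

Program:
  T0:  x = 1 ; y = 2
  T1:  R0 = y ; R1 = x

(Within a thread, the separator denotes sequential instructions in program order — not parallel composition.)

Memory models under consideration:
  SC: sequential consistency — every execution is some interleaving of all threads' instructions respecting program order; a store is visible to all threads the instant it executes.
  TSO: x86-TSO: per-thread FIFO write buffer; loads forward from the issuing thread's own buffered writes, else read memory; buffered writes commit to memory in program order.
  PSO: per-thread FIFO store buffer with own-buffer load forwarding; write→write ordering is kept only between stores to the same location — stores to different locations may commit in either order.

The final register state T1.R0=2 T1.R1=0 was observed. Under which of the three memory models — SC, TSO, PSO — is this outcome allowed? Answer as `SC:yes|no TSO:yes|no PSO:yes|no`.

outcome vector order: (T1.R0,T1.R1)
SC: 3 outcomes — {00 01 21}
TSO: 3 outcomes — {00 01 21}
PSO: 4 outcomes — {00 01 20 21}
target 20 ∈ {PSO}

SC:no TSO:no PSO:yes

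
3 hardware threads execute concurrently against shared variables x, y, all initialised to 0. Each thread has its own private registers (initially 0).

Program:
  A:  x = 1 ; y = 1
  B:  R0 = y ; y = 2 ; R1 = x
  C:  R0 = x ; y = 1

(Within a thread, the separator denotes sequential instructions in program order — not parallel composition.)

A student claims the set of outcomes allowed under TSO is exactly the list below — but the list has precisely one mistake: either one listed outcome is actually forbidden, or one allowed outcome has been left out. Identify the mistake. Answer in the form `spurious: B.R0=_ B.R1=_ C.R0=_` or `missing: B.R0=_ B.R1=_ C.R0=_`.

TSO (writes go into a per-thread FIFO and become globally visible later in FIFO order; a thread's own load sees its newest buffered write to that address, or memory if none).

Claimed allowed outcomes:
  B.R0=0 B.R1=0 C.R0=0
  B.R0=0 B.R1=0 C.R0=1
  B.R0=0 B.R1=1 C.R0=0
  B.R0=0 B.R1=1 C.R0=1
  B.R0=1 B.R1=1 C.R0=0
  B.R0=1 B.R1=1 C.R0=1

missing: B.R0=1 B.R1=0 C.R0=0

outcome vector order: (B.R0,B.R1,C.R0)
TSO: 7 outcomes — {(0,0,0) (0,0,1) (0,1,0) (0,1,1) (1,0,0) (1,1,0) (1,1,1)}
TSO∖claimed = {(1,0,0)}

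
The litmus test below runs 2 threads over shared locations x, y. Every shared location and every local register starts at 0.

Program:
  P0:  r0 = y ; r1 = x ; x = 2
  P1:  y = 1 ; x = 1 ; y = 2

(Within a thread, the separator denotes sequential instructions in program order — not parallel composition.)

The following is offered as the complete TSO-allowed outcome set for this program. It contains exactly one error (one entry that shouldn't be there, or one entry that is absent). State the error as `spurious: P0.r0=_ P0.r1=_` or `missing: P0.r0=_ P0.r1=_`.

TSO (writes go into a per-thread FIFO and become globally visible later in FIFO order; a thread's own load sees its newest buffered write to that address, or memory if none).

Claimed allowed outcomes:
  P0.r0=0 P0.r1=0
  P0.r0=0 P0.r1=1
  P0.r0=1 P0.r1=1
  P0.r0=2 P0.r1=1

outcome vector order: (P0.r0,P0.r1)
TSO (5): 00 01 10 11 21
TSO∖claimed = {10}

missing: P0.r0=1 P0.r1=0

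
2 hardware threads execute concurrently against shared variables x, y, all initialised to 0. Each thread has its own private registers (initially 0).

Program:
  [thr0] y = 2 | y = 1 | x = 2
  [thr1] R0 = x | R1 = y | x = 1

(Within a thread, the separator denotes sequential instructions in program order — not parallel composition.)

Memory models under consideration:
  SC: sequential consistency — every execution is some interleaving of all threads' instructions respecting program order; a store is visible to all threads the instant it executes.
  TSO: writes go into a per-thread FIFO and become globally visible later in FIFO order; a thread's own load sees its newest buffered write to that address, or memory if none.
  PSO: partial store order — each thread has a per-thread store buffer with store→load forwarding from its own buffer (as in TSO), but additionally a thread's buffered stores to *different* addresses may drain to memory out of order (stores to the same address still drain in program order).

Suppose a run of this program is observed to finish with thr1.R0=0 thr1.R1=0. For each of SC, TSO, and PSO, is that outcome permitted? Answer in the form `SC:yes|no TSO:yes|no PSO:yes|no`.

outcome vector order: (thr1.R0,thr1.R1)
[SC] allowed = {<0 0>; <0 1>; <0 2>; <2 1>}
[TSO] allowed = {<0 0>; <0 1>; <0 2>; <2 1>}
[PSO] allowed = {<0 0>; <0 1>; <0 2>; <2 0>; <2 1>; <2 2>}
target <0 0> ∈ {SC,TSO,PSO}

SC:yes TSO:yes PSO:yes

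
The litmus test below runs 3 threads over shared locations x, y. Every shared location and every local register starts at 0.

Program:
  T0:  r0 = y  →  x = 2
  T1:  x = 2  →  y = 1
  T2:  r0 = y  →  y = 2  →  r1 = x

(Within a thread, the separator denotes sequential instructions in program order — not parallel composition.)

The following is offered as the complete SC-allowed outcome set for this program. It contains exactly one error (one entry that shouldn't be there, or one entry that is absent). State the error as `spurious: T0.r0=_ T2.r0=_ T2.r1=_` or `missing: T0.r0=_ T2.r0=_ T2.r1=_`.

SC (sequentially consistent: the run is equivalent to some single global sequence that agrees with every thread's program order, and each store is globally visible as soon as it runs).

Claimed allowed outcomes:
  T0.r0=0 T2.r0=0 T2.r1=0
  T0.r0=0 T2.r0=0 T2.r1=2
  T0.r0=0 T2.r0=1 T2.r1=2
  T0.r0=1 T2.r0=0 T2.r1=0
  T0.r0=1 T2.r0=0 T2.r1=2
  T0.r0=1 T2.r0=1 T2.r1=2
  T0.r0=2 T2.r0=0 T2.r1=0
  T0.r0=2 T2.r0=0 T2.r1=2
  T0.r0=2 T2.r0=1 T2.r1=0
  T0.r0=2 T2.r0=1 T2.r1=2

spurious: T0.r0=2 T2.r0=1 T2.r1=0

outcome vector order: (T0.r0,T2.r0,T2.r1)
under SC → (0,0,0) (0,0,2) (0,1,2) (1,0,0) (1,0,2) (1,1,2) (2,0,0) (2,0,2) (2,1,2)
claimed∖SC = {(2,1,0)}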